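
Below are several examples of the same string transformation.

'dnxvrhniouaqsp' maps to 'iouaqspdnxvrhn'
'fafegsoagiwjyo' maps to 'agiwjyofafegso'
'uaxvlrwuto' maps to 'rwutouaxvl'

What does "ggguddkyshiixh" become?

Rule — swap the front and back halves of the string.
On "ggguddkyshiixh" that produces "yshiixhggguddk".

yshiixhggguddk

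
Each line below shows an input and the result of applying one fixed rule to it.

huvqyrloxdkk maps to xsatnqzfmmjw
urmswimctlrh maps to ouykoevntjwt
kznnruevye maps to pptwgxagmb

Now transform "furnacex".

Each output is the input with this applied: move the first 2 characters to the end (rotate left by 2), then shift every letter 2 places forward in the alphabet (wrapping around).
For "furnacex", step one produces "rnacexfu"; step two turns that into "tpcegzhw".

tpcegzhw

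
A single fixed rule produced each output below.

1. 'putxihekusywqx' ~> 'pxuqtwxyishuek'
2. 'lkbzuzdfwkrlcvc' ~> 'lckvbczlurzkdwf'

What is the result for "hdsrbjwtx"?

hxdtswrjb

The pattern: take characters alternately from the front and the back (1st, last, 2nd, 2nd-last, ...).
So "hdsrbjwtx" becomes "hxdtswrjb".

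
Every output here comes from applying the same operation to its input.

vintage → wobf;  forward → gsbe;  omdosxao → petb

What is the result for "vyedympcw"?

wfzqx

What's happening: keep every other character starting from the first (positions 1st, 3rd, 5th, ...), then shift every letter 1 place forward in the alphabet (wrapping around).
For "vyedympcw", step one produces "veypw"; step two turns that into "wfzqx".
(Check on "omdosxao": → "odsa" → "petb" ✓)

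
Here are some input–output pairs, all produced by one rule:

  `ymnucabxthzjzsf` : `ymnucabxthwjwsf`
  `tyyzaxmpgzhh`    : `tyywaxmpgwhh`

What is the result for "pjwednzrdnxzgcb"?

pjwednwrdnxwgcb

The transformation: replace every "z" with "w".
So "pjwednzrdnxzgcb" becomes "pjwednwrdnxwgcb".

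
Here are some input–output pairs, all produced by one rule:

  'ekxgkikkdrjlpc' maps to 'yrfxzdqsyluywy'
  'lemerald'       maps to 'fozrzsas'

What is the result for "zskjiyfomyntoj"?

What's happening: swap the front and back halves of the string, then shift every letter 12 places backward in the alphabet (wrapping around).
On "zskjiyfomyntoj" that produces "cambhcxngyxwmt".

cambhcxngyxwmt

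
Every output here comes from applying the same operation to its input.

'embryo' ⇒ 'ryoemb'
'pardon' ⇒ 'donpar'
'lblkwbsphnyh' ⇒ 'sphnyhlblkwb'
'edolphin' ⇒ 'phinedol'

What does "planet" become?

netpla

The transformation: swap the front and back halves of the string.
Doing the same to "planet": "netpla".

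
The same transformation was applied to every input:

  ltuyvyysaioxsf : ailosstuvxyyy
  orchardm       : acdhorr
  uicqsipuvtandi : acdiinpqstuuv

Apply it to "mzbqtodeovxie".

bdeimooqtvxz

In each case the input is transformed by: delete the last character, then sort the characters into alphabetical order.
Applying that to "mzbqtodeovxie" gives "bdeimooqtvxz".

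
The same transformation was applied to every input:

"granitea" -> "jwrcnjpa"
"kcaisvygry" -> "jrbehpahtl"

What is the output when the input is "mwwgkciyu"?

fptlrhdvf

Each output is the input with this applied: shift every letter 9 places forward in the alphabet (wrapping around), then move the first 2 characters to the end (rotate left by 2).
On "mwwgkciyu" that produces "fptlrhdvf".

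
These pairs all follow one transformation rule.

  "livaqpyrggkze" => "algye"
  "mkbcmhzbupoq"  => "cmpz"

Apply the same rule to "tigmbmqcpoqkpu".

The pattern: keep one character in every 3, starting at position 1 (positions 1st, 4th, 7th, ...), then swap each adjacent pair of characters (1↔2, 3↔4, ...).
So "tigmbmqcpoqkpu" becomes "mtoqp".

mtoqp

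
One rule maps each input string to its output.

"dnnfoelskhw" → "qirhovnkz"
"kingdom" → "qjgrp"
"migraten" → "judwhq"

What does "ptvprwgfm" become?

The transformation: delete the first 2 characters, then shift every letter 3 places forward in the alphabet (wrapping around).
"ptvprwgfm" → "vprwgfm" → "ysuzjip".

ysuzjip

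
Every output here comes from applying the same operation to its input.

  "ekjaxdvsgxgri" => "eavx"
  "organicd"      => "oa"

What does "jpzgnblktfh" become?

The rule is to move the last 2 characters to the front (rotate right by 2), then keep one character in every 3, starting at position 3 (positions 3rd, 6th, 9th, ...).
Applying both steps to "jpzgnblktfh": "fhjpzgnblkt", then "jgl".

jgl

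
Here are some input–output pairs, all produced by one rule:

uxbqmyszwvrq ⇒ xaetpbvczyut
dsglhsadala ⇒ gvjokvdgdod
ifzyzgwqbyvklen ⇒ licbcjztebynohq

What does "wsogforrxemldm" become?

Looking at the pairs, the operation is to shift every letter 3 places forward in the alphabet (wrapping around).
Applying that to "wsogforrxemldm" gives "zvrjiruuahpogp".

zvrjiruuahpogp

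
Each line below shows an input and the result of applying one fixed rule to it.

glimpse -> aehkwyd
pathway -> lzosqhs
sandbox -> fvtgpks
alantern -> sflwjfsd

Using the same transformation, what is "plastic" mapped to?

The pattern: shift every letter 8 places backward in the alphabet (wrapping around), then move the first 2 characters to the end (rotate left by 2).
Starting from "plastic": after the first operation, "hdsklau"; after the second, "sklauhd".

sklauhd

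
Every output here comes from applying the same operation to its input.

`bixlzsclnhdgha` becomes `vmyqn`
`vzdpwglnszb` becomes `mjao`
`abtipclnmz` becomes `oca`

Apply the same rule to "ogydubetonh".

In each case the input is transformed by: keep one character in every 3, starting at position 2 (positions 2nd, 5th, 8th, ...), then shift every letter 13 places forward in the alphabet (wrapping around) — i.e. ROT13.
So "ogydubetonh" becomes "thgu".

thgu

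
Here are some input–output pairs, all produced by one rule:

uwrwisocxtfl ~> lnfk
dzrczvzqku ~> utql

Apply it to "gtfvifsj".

Rule — shift every letter 9 places backward in the alphabet (wrapping around), then keep one character in every 3, starting at position 1 (positions 1st, 4th, 7th, ...).
For "gtfvifsj", step one produces "xkwmzwja"; step two turns that into "xmj".

xmj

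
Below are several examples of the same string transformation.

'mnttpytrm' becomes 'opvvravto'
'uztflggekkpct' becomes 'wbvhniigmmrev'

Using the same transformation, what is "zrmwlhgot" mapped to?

Rule — shift every letter 2 places forward in the alphabet (wrapping around).
Applying that to "zrmwlhgot" gives "btoynjiqv".

btoynjiqv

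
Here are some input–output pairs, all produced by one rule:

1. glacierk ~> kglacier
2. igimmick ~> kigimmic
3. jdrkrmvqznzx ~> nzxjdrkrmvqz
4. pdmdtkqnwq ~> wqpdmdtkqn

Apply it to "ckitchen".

Each output is the input with this applied: swap the front and back halves of the string, then move the first 3 characters to the end (rotate left by 3).
Working it through for "ckitchen": intermediate "chenckit", final "nckitche".

nckitche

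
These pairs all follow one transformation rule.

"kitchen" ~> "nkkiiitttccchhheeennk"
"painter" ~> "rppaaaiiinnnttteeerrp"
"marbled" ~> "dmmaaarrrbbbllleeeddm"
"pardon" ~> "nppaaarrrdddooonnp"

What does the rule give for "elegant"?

teellleeegggaaannntte

Each output is the input with this applied: repeat every character 3 times, then swap the first and last characters.
"elegant" → "teellleeegggaaannntte".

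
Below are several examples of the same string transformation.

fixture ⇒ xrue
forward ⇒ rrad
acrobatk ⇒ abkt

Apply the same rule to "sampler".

Each output is the input with this applied: swap each adjacent pair of characters (1↔2, 3↔4, ...), then keep only the last 4 characters.
Doing the same to "sampler": "melr".

melr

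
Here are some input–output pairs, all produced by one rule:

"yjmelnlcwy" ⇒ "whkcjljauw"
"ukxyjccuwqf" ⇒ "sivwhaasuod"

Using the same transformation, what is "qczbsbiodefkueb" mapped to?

Each output is the input with this applied: shift every letter 2 places backward in the alphabet (wrapping around).
So "qczbsbiodefkueb" becomes "oaxzqzgmbcdiscz".

oaxzqzgmbcdiscz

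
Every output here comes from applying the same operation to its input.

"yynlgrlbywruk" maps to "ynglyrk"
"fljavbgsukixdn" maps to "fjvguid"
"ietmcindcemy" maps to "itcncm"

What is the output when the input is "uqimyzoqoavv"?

The pattern: keep every other character starting from the first (positions 1st, 3rd, 5th, ...).
So "uqimyzoqoavv" becomes "uiyoov".

uiyoov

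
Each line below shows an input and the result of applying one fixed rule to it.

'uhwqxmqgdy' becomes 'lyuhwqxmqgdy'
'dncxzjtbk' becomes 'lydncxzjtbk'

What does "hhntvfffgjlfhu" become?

lyhhntvfffgjlfhu

The pattern: prepend "ly".
So "hhntvfffgjlfhu" becomes "lyhhntvfffgjlfhu".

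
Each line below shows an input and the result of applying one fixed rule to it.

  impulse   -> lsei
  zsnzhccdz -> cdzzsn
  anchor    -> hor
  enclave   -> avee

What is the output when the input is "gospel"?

The pattern: move the last 3 characters to the front (rotate right by 3), then delete the last 3 characters.
Working it through for "gospel": intermediate "pelgos", final "pel".

pel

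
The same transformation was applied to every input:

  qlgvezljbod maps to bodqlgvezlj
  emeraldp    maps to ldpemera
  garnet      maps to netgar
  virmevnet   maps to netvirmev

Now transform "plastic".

ticplas

The rule is to move the last 3 characters to the front (rotate right by 3).
Applying that to "plastic" gives "ticplas".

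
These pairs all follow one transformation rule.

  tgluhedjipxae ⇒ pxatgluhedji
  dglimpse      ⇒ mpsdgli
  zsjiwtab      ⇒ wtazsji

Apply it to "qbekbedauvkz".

Rule — delete the last character, then move the last 3 characters to the front (rotate right by 3).
Applying both steps to "qbekbedauvkz": "qbekbedauvk", then "uvkqbekbeda".
(Check on "zsjiwtab": → "zsjiwta" → "wtazsji" ✓)

uvkqbekbeda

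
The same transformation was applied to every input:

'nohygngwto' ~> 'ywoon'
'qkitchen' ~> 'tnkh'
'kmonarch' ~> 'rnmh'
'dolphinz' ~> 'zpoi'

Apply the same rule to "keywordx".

xwre

In each case the input is transformed by: keep every other character starting from the second (positions 2nd, 4th, 6th, ...), then sort the characters into reverse alphabetical order.
Starting from "keywordx": after the first operation, "ewrx"; after the second, "xwre".
(Check on "kmonarch": → "mnrh" → "rnmh" ✓)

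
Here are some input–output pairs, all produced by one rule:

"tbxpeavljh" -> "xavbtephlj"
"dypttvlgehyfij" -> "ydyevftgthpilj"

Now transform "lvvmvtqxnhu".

What's happening: sort the characters into reverse alphabetical order, then take characters alternately from the front and the back (1st, last, 2nd, 2nd-last, ...).
On "lvvmvtqxnhu": the first step gives "xvvvutqnmlh", and the second then gives "xhvlvmvnuqt".
(Check on "dypttvlgehyfij": → "yyvttpljihgfed" → "ydyevftgthpilj" ✓)

xhvlvmvnuqt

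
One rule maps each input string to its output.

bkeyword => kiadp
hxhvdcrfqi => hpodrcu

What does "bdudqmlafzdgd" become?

Each output is the input with this applied: shift every letter 12 places forward in the alphabet (wrapping around), then delete the first 3 characters.
So "bdudqmlafzdgd" becomes "pcyxmrlpsp".

pcyxmrlpsp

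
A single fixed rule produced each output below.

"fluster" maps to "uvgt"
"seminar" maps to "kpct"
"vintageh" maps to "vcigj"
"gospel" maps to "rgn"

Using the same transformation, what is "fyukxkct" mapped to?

mzmev

The transformation: shift every letter 2 places forward in the alphabet (wrapping around), then delete the first 3 characters.
Applying both steps to "fyukxkct": "hawmzmev", then "mzmev".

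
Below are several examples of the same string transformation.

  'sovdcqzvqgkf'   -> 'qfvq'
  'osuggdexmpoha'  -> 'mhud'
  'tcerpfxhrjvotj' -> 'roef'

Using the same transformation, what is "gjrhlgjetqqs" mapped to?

Rule — keep one character in every 3, starting at position 3 (positions 3rd, 6th, 9th, ...), then move the first 2 characters to the end (rotate left by 2).
For "gjrhlgjetqqs", step one produces "rgts"; step two turns that into "tsrg".

tsrg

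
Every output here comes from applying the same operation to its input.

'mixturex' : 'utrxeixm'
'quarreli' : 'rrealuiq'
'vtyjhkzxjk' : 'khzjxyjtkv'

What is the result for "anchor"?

hconra

What's happening: swap the front and back halves of the string, then take characters alternately from the front and the back (1st, last, 2nd, 2nd-last, ...).
Working it through for "anchor": intermediate "horanc", final "hconra".
(Check on "quarreli": → "reliquar" → "rrealuiq" ✓)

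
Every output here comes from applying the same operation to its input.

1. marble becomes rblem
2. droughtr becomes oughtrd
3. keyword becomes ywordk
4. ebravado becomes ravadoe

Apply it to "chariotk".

The rule is to move the first 2 characters to the end (rotate left by 2), then delete the last character.
Applying that to "chariotk" gives "ariotkc".

ariotkc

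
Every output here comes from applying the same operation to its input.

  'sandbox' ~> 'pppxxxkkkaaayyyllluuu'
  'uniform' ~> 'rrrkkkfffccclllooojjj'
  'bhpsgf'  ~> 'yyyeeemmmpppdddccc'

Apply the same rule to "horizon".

In each case the input is transformed by: shift every letter 3 places backward in the alphabet (wrapping around), then repeat every character 3 times.
Applying that to "horizon" gives "eeelllooofffwwwlllkkk".

eeelllooofffwwwlllkkk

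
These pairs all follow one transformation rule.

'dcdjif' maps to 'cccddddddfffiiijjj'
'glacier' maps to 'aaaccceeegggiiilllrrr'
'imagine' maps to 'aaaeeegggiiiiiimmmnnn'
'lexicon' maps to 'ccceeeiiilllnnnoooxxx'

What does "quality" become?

Looking at the pairs, the operation is to repeat every character 3 times, then sort the characters into alphabetical order.
On "quality" that produces "aaaiiilllqqqtttuuuyyy".

aaaiiilllqqqtttuuuyyy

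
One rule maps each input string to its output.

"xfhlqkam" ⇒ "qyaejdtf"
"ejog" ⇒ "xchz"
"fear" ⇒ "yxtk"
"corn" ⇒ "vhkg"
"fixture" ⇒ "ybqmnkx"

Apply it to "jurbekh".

cnkuxda

The rule is to shift every letter 7 places backward in the alphabet (wrapping around).
For "jurbekh" the result is "cnkuxda".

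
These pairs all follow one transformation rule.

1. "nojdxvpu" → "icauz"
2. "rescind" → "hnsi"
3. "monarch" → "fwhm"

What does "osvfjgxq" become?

What's happening: delete the first 3 characters, then shift every letter 5 places forward in the alphabet (wrapping around).
"osvfjgxq" → "fjgxq" → "kolcv".

kolcv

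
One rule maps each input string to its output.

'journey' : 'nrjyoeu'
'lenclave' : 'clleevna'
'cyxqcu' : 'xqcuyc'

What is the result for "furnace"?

anfeucr

Rule — take characters alternately from the front and the back (1st, last, 2nd, 2nd-last, ...), then move the last 2 characters to the front (rotate right by 2).
For "furnace", step one produces "feucran"; step two turns that into "anfeucr".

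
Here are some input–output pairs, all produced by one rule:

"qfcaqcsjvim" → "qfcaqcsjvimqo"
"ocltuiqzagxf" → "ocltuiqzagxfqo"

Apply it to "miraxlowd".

miraxlowdqo

The transformation: append "qo".
Applying that to "miraxlowd" gives "miraxlowdqo".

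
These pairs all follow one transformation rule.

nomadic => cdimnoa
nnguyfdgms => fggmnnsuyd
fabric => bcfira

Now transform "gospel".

glopse

In each case the input is transformed by: sort the characters into alphabetical order, then move the first character to the end.
"gospel" → "eglops" → "glopse".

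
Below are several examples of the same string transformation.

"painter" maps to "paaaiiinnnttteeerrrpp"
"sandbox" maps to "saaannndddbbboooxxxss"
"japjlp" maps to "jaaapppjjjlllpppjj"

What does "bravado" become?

The pattern: repeat every character 3 times, then move the first 2 characters to the end (rotate left by 2).
Working it through for "bravado": intermediate "bbbrrraaavvvaaadddooo", final "brrraaavvvaaadddooobb".

brrraaavvvaaadddooobb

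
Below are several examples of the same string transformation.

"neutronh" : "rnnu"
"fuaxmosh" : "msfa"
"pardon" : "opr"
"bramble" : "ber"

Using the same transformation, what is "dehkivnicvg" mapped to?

incge

Each output is the input with this applied: move the first 3 characters to the end (rotate left by 3), then keep every other character starting from the second (positions 2nd, 4th, 6th, ...).
Applying that to "dehkivnicvg" gives "incge".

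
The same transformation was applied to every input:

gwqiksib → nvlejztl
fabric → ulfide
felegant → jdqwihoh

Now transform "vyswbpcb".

esfeybvz

The transformation: swap the front and back halves of the string, then shift every letter 3 places forward in the alphabet (wrapping around).
On "vyswbpcb": the first step gives "bpcbvysw", and the second then gives "esfeybvz".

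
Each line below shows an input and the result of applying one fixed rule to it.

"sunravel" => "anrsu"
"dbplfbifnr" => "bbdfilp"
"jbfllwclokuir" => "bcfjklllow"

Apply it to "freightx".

efgir

The rule is to delete the last 3 characters, then sort the characters into alphabetical order.
Applying both steps to "freightx": "freig", then "efgir".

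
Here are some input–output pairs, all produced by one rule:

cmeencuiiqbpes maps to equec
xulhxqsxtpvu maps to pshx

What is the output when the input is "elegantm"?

tge

Looking at the pairs, the operation is to keep one character in every 3, starting at position 1 (positions 1st, 4th, 7th, ...), then reverse the string.
On "elegantm": the first step gives "egt", and the second then gives "tge".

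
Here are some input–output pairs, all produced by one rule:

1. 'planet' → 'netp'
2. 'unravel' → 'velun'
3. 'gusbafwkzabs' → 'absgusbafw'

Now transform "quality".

ityqu

What's happening: move the last 3 characters to the front (rotate right by 3), then delete the last 2 characters.
"quality" → "ityqual" → "ityqu".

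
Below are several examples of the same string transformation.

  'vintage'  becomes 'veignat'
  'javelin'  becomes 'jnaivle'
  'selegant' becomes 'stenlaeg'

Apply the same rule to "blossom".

The transformation: take characters alternately from the front and the back (1st, last, 2nd, 2nd-last, ...).
For "blossom" the result is "bmlooss".

bmlooss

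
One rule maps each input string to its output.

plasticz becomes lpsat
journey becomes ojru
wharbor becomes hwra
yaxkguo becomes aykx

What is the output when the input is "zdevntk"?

dzve

Rule — delete the last 3 characters, then swap each adjacent pair of characters (1↔2, 3↔4, ...).
"zdevntk" → "zdev" → "dzve".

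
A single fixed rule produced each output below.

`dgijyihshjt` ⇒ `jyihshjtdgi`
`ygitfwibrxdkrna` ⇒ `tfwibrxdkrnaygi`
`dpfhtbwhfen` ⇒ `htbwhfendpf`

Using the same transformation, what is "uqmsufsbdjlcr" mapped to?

sufsbdjlcruqm

In each case the input is transformed by: move the first 3 characters to the end (rotate left by 3).
"uqmsufsbdjlcr" → "sufsbdjlcruqm".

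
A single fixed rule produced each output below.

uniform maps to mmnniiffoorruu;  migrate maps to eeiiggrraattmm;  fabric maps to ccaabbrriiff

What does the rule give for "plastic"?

ccllaassttiipp

Each output is the input with this applied: swap the first and last characters, then double every character.
For "plastic", step one produces "clastip"; step two turns that into "ccllaassttiipp".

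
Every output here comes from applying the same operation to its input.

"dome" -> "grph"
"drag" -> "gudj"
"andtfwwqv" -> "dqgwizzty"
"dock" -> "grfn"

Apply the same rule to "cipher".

flskhu

Rule — shift every letter 3 places forward in the alphabet (wrapping around).
Applying that to "cipher" gives "flskhu".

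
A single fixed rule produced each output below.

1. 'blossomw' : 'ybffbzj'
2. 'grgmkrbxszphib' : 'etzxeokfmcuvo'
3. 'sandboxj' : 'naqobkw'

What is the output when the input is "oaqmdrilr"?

ndzqevye

Looking at the pairs, the operation is to shift every letter 13 places forward in the alphabet (wrapping around) — i.e. ROT13, then delete the first character.
On "oaqmdrilr": the first step gives "bndzqevye", and the second then gives "ndzqevye".
(Check on "grgmkrbxszphib": → "tetzxeokfmcuvo" → "etzxeokfmcuvo" ✓)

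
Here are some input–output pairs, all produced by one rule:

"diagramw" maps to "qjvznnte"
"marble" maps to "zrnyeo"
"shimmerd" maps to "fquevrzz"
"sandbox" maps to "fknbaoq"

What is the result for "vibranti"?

ivvgoaen

Each output is the input with this applied: shift every letter 13 places forward in the alphabet (wrapping around) — i.e. ROT13, then take characters alternately from the front and the back (1st, last, 2nd, 2nd-last, ...).
Working it through for "vibranti": intermediate "ivoenagv", final "ivvgoaen".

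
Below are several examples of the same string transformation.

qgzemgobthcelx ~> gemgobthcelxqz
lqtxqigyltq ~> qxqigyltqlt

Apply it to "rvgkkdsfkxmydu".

What's happening: move the first 2 characters to the end (rotate left by 2), then swap the first and last characters.
For "rvgkkdsfkxmydu" the result is "vkkdsfkxmydurg".

vkkdsfkxmydurg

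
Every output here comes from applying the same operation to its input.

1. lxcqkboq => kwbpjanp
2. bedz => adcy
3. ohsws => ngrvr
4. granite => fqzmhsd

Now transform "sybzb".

rxaya

Looking at the pairs, the operation is to shift every letter 1 place backward in the alphabet (wrapping around).
"sybzb" → "rxaya".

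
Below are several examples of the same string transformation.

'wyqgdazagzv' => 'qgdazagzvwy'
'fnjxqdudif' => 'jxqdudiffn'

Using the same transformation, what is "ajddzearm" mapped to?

What's happening: move the first 2 characters to the end (rotate left by 2).
Applying that to "ajddzearm" gives "ddzearmaj".

ddzearmaj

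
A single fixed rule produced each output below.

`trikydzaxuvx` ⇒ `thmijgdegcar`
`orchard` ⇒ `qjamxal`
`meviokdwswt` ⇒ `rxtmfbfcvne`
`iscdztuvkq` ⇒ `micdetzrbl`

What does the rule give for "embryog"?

ahxpnvk

The transformation: shift every letter 9 places forward in the alphabet (wrapping around), then move the first 3 characters to the end (rotate left by 3).
"embryog" → "ahxpnvk".
(Check on "iscdztuvkq": → "rblmicdetz" → "micdetzrbl" ✓)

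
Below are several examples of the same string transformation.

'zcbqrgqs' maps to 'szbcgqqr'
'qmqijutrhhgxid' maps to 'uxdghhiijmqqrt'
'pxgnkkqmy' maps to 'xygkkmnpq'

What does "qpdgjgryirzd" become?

Each output is the input with this applied: sort the characters into alphabetical order, then move the last 2 characters to the front (rotate right by 2).
On "qpdgjgryirzd": the first step gives "ddggijpqrryz", and the second then gives "yzddggijpqrr".
(Check on "pxgnkkqmy": → "gkkmnpqxy" → "xygkkmnpq" ✓)

yzddggijpqrr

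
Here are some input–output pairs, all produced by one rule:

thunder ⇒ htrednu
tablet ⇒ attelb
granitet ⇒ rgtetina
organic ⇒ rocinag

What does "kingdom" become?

ikmodgn

The pattern: move the first 2 characters to the end (rotate left by 2), then reverse the string.
For "kingdom", step one produces "ngdomki"; step two turns that into "ikmodgn".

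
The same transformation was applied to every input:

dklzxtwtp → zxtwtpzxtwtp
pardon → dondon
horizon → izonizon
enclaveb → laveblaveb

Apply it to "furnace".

Each output is the input with this applied: delete the first 3 characters, then write the whole string twice.
"furnace" → "nace" → "nacenace".

nacenace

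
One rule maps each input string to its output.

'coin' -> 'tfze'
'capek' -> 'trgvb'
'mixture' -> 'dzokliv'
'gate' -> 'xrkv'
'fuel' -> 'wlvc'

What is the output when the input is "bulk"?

Rule — shift every letter 9 places backward in the alphabet (wrapping around).
Doing the same to "bulk": "slcb".

slcb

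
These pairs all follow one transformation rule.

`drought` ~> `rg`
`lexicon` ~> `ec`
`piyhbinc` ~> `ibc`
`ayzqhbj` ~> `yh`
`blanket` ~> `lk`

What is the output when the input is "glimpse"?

Looking at the pairs, the operation is to keep one character in every 3, starting at position 2 (positions 2nd, 5th, 8th, ...).
Doing the same to "glimpse": "lp".

lp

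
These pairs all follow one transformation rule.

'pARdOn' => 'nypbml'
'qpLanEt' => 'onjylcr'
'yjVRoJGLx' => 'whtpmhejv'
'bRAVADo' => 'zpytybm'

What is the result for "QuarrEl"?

The rule is to shift every letter 2 places backward in the alphabet (wrapping around), then convert every letter to lowercase.
Working it through for "QuarrEl": intermediate "OsyppCj", final "osyppcj".

osyppcj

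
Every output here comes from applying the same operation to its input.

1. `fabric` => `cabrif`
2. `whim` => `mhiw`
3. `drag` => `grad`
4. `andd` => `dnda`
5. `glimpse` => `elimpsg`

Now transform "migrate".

eigratm

Looking at the pairs, the operation is to swap the first and last characters.
For "migrate" the result is "eigratm".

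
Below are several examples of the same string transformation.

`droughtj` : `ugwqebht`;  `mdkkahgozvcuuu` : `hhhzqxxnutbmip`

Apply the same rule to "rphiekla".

xynecuvr

The transformation: shift every letter 13 places forward in the alphabet (wrapping around) — i.e. ROT13, then move the last 3 characters to the front (rotate right by 3).
Doing the same to "rphiekla": "xynecuvr".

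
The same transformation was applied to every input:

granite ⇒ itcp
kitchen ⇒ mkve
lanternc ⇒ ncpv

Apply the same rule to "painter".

rckp

The pattern: shift every letter 2 places forward in the alphabet (wrapping around), then keep only the first 4 characters.
Applying both steps to "painter": "rckpvgt", then "rckp".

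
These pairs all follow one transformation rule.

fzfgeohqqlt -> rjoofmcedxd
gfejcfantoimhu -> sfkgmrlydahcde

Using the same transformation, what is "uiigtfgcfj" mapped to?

The rule is to shift every letter 2 places backward in the alphabet (wrapping around), then reverse the string.
Working it through for "uiigtfgcfj": intermediate "sggerdeadh", final "hdaedreggs".

hdaedreggs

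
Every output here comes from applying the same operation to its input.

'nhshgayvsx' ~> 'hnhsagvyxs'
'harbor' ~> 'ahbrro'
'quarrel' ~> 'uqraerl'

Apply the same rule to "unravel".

The transformation: swap each adjacent pair of characters (1↔2, 3↔4, ...).
Doing the same to "unravel": "nuarevl".

nuarevl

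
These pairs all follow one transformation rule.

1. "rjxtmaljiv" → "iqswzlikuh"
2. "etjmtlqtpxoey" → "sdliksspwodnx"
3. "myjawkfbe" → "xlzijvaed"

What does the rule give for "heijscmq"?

dgihbrpl

The transformation: swap each adjacent pair of characters (1↔2, 3↔4, ...), then shift every letter 1 place backward in the alphabet (wrapping around).
Applying both steps to "heijscmq": "ehjicsqm", then "dgihbrpl".
(Check on "myjawkfbe": → "ymajkwbfe" → "xlzijvaed" ✓)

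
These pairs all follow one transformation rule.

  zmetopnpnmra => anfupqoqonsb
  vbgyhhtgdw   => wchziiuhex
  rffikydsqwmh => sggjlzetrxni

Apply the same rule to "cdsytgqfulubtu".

detzuhrgvmvcuv

The pattern: shift every letter 1 place forward in the alphabet (wrapping around).
On "cdsytgqfulubtu" that produces "detzuhrgvmvcuv".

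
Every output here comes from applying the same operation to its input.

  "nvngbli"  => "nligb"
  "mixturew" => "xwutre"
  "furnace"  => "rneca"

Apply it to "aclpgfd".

The rule is to delete the first 2 characters, then sort the characters into reverse alphabetical order.
On "aclpgfd": the first step gives "lpgfd", and the second then gives "plgfd".

plgfd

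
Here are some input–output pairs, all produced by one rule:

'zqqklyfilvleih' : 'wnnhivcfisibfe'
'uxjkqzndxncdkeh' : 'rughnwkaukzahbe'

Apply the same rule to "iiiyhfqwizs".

What's happening: shift every letter 3 places backward in the alphabet (wrapping around).
So "iiiyhfqwizs" becomes "fffvecntfwp".

fffvecntfwp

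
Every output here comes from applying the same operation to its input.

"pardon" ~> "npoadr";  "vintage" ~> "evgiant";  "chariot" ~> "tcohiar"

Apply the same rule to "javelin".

njialve

In each case the input is transformed by: reverse the string, then take characters alternately from the front and the back (1st, last, 2nd, 2nd-last, ...).
Applying both steps to "javelin": "nilevaj", then "njialve".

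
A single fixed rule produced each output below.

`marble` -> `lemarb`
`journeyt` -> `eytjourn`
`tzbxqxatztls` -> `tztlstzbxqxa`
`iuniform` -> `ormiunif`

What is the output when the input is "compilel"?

The transformation: move the first character to the end, then swap the front and back halves of the string.
Working it through for "compilel": intermediate "ompilelc", final "lelcompi".

lelcompi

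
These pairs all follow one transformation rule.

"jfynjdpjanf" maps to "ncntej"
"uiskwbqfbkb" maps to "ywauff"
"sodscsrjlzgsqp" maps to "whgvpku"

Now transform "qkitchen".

umgi

Looking at the pairs, the operation is to shift every letter 4 places forward in the alphabet (wrapping around), then keep every other character starting from the first (positions 1st, 3rd, 5th, ...).
Starting from "qkitchen": after the first operation, "uomxglir"; after the second, "umgi".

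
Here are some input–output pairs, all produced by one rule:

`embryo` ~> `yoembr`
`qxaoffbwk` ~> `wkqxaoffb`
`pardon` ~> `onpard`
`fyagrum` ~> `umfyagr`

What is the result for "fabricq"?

cqfabri

Rule — move the last 2 characters to the front (rotate right by 2).
Applying that to "fabricq" gives "cqfabri".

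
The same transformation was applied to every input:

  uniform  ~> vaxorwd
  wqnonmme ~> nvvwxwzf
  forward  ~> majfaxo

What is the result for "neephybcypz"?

iyhlkhqynnw

What's happening: reverse the string, then shift every letter 9 places forward in the alphabet (wrapping around).
"neephybcypz" → "zpycbyhpeen" → "iyhlkhqynnw".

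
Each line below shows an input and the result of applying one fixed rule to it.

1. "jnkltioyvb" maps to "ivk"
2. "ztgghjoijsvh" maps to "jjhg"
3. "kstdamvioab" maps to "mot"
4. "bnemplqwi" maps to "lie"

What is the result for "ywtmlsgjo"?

sot

The rule is to keep one character in every 3, starting at position 3 (positions 3rd, 6th, 9th, ...), then move the first character to the end.
Starting from "ywtmlsgjo": after the first operation, "tso"; after the second, "sot".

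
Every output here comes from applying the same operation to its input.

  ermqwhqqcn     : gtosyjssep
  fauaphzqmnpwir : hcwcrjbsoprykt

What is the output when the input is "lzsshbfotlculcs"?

nbuujdhqvnewneu

What's happening: shift every letter 2 places forward in the alphabet (wrapping around).
"lzsshbfotlculcs" → "nbuujdhqvnewneu".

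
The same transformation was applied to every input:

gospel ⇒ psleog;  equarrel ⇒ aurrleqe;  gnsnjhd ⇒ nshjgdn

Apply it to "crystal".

syatclr

Each output is the input with this applied: move the first 2 characters to the end (rotate left by 2), then swap each adjacent pair of characters (1↔2, 3↔4, ...).
So "crystal" becomes "syatclr".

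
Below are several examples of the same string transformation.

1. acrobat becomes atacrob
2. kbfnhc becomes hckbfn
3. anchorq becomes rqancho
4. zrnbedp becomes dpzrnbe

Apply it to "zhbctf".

tfzhbc

The pattern: move the last 2 characters to the front (rotate right by 2).
Applying that to "zhbctf" gives "tfzhbc".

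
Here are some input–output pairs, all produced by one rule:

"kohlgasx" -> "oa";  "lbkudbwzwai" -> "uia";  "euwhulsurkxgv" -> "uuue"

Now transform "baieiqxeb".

The transformation: sort the characters into reverse alphabetical order, then keep only the vowels.
Starting from "baieiqxeb": after the first operation, "xqiieebba"; after the second, "iieea".

iieea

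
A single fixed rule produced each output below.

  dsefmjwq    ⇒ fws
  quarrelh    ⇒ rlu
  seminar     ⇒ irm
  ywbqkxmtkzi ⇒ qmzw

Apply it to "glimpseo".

The rule is to move the first 3 characters to the end (rotate left by 3), then keep one character in every 3, starting at position 1 (positions 1st, 4th, 7th, ...).
Starting from "glimpseo": after the first operation, "mpseogli"; after the second, "mel".

mel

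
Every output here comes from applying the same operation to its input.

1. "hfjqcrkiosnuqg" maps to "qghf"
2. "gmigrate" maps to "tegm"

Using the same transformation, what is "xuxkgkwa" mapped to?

waxu

What's happening: move the last 2 characters to the front (rotate right by 2), then keep only the first 4 characters.
On "xuxkgkwa": the first step gives "waxuxkgk", and the second then gives "waxu".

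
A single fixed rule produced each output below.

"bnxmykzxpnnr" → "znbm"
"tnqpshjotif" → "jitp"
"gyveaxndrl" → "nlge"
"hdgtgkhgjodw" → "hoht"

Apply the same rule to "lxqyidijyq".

iqly

The transformation: keep one character in every 3, starting at position 1 (positions 1st, 4th, 7th, ...), then move the last 2 characters to the front (rotate right by 2).
"lxqyidijyq" → "lyiq" → "iqly".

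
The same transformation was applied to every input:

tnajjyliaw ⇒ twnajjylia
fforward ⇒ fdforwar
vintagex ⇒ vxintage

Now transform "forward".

fdorwar

Rule — swap the first and last characters, then move the last character to the front.
Applying both steps to "forward": "dorwarf", then "fdorwar".
(Check on "tnajjyliaw": → "wnajjyliat" → "twnajjylia" ✓)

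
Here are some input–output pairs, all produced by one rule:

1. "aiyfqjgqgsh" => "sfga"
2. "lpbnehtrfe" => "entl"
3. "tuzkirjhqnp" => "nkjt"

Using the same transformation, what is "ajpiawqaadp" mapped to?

In each case the input is transformed by: keep one character in every 3, starting at position 1 (positions 1st, 4th, 7th, ...), then swap the first and last characters.
For "ajpiawqaadp", step one produces "aiqd"; step two turns that into "diqa".

diqa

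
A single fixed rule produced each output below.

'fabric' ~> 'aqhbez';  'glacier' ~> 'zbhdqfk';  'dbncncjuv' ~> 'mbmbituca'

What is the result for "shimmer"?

The pattern: shift every letter 1 place backward in the alphabet (wrapping around), then move the first 2 characters to the end (rotate left by 2).
Applying both steps to "shimmer": "rghlldq", then "hlldqrg".

hlldqrg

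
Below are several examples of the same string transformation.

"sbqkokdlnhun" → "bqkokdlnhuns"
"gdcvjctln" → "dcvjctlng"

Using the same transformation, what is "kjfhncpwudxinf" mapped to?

jfhncpwudxinfk

Each output is the input with this applied: move the first character to the end.
Applying that to "kjfhncpwudxinf" gives "jfhncpwudxinfk".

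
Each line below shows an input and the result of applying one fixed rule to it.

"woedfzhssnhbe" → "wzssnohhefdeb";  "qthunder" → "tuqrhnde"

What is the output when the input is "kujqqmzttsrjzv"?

zzuvttrsqqkmjj

Rule — sort the characters into reverse alphabetical order, then swap each adjacent pair of characters (1↔2, 3↔4, ...).
Starting from "kujqqmzttsrjzv": after the first operation, "zzvuttsrqqmkjj"; after the second, "zzuvttrsqqkmjj".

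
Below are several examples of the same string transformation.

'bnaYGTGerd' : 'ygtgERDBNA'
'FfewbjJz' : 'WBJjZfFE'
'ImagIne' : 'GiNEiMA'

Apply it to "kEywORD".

WordKeY

What's happening: flip the case of every letter, then move the first 3 characters to the end (rotate left by 3).
On "kEywORD" that produces "WordKeY".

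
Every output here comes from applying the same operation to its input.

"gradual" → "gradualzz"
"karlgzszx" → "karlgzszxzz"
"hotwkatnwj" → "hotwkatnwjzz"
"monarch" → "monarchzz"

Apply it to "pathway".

pathwayzz

Each output is the input with this applied: append "zz".
Doing the same to "pathway": "pathwayzz".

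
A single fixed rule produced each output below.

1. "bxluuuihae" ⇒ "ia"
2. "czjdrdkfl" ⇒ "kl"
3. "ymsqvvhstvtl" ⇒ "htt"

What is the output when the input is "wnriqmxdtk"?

What's happening: keep every other character starting from the first (positions 1st, 3rd, 5th, ...), then delete the first 3 characters.
Working it through for "wnriqmxdtk": intermediate "wrqxt", final "xt".

xt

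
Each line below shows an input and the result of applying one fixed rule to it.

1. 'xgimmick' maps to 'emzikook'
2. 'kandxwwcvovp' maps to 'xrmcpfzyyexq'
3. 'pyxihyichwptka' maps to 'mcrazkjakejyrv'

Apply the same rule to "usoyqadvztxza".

The pattern: move the last 2 characters to the front (rotate right by 2), then shift every letter 2 places forward in the alphabet (wrapping around).
"usoyqadvztxza" → "zausoyqadvztx" → "bcwuqascfxbvz".

bcwuqascfxbvz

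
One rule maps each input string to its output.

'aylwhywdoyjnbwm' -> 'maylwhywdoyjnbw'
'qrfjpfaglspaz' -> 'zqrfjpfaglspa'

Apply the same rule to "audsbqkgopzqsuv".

Rule — move the last character to the front.
So "audsbqkgopzqsuv" becomes "vaudsbqkgopzqsu".

vaudsbqkgopzqsu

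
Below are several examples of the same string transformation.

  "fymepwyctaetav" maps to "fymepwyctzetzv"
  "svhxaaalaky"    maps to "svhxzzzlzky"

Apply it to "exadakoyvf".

exzdzkoyvf

In each case the input is transformed by: replace every "a" with "z".
On "exadakoyvf" that produces "exzdzkoyvf".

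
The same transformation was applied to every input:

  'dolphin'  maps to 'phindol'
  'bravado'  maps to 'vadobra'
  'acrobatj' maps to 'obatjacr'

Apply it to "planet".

netpla

Each output is the input with this applied: move the first 3 characters to the end (rotate left by 3).
On "planet" that produces "netpla".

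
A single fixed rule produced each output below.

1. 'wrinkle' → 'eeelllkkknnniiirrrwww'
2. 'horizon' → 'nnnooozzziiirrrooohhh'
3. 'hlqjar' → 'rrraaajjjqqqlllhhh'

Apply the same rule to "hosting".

Each output is the input with this applied: reverse the string, then repeat every character 3 times.
For "hosting", step one produces "gnitsoh"; step two turns that into "gggnnniiitttsssooohhh".

gggnnniiitttsssooohhh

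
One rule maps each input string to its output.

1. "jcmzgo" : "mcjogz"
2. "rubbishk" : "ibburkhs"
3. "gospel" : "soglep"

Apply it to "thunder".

nuhtred

The rule is to reverse the string, then move the first 3 characters to the end (rotate left by 3).
So "thunder" becomes "nuhtred".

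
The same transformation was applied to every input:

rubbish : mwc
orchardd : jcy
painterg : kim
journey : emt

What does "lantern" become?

What's happening: shift every letter 5 places backward in the alphabet (wrapping around), then keep one character in every 3, starting at position 1 (positions 1st, 4th, 7th, ...).
Working it through for "lantern": intermediate "gviozmi", final "goi".

goi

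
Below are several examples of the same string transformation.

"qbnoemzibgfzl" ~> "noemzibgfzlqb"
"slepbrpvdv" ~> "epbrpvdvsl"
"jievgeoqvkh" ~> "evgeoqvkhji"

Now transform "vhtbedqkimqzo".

tbedqkimqzovh

Rule — move the first 2 characters to the end (rotate left by 2).
So "vhtbedqkimqzo" becomes "tbedqkimqzovh".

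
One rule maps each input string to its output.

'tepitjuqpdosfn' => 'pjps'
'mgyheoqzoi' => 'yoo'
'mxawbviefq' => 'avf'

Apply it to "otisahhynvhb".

ihnb

The pattern: keep one character in every 3, starting at position 3 (positions 3rd, 6th, 9th, ...).
Doing the same to "otisahhynvhb": "ihnb".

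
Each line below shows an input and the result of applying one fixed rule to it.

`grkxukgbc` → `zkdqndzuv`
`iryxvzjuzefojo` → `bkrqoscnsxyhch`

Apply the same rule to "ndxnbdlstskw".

The rule is to shift every letter 7 places backward in the alphabet (wrapping around).
So "ndxnbdlstskw" becomes "gwqguwelmldp".

gwqguwelmldp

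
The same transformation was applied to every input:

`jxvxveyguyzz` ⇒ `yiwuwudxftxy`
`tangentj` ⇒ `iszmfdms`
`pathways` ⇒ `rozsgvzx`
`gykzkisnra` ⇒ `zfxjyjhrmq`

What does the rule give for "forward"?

The rule is to shift every letter 1 place backward in the alphabet (wrapping around), then move the last character to the front.
Applying both steps to "forward": "enqvzqc", then "cenqvzq".

cenqvzq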